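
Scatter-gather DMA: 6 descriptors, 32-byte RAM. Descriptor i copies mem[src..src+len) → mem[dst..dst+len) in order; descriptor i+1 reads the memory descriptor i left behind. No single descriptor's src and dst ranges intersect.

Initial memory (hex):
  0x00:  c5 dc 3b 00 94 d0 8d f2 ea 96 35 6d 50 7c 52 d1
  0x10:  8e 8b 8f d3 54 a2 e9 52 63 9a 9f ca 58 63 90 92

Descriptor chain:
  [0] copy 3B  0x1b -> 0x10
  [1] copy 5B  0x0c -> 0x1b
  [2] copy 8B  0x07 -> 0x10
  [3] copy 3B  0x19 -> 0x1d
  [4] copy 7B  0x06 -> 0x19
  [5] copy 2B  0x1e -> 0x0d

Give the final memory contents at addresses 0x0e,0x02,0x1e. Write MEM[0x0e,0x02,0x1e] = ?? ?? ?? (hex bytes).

[0] 0x1b->0x10 len=3 : ca 58 63
[1] 0x0c->0x1b len=5 : 50 7c 52 d1 ca
[2] 0x07->0x10 len=8 : f2 ea 96 35 6d 50 7c 52
[3] 0x19->0x1d len=3 : 9a 9f 50
[4] 0x06->0x19 len=7 : 8d f2 ea 96 35 6d 50
[5] 0x1e->0x0d len=2 : 6d 50
query mem[0x0e]=0x50, mem[0x02]=0x3b, mem[0x1e]=0x6d

MEM[0x0e,0x02,0x1e] = 50 3b 6d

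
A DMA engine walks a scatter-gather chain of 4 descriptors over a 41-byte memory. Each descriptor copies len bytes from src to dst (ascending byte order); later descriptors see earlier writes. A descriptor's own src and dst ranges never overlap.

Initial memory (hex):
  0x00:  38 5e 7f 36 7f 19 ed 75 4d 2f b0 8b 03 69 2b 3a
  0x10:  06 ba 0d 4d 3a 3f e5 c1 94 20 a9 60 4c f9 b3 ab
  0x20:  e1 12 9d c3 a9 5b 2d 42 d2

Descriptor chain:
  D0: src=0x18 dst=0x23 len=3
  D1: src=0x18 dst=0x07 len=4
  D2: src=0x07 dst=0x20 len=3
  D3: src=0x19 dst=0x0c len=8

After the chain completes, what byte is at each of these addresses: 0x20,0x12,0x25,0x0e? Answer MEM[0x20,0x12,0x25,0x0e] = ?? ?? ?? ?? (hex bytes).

  after D0: wrote 3B at 0x23 = 9420a9
  after D1: wrote 4B at 0x07 = 9420a960
  after D2: wrote 3B at 0x20 = 9420a9
  after D3: wrote 8B at 0x0c = 20a9604cf9b3ab94
query mem[0x20]=0x94, mem[0x12]=0xab, mem[0x25]=0xa9, mem[0x0e]=0x60

MEM[0x20,0x12,0x25,0x0e] = 94 ab a9 60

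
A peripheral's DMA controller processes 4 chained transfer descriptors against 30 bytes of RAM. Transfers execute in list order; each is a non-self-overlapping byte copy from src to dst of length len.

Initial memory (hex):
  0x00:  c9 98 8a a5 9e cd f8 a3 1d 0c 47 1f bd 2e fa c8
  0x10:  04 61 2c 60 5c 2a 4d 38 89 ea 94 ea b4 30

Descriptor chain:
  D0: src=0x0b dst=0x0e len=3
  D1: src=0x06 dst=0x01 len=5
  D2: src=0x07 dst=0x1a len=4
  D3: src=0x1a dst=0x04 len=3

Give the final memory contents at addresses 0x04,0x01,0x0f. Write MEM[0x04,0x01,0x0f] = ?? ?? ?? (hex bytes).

MEM[0x04,0x01,0x0f] = a3 f8 bd

#0 dst[0x0e+3] := {0x1f,0xbd,0x2e}
#1 dst[0x01+5] := {0xf8,0xa3,0x1d,0x0c,0x47}
#2 dst[0x1a+4] := {0xa3,0x1d,0x0c,0x47}
#3 dst[0x04+3] := {0xa3,0x1d,0x0c}
query mem[0x04]=0xa3, mem[0x01]=0xf8, mem[0x0f]=0xbd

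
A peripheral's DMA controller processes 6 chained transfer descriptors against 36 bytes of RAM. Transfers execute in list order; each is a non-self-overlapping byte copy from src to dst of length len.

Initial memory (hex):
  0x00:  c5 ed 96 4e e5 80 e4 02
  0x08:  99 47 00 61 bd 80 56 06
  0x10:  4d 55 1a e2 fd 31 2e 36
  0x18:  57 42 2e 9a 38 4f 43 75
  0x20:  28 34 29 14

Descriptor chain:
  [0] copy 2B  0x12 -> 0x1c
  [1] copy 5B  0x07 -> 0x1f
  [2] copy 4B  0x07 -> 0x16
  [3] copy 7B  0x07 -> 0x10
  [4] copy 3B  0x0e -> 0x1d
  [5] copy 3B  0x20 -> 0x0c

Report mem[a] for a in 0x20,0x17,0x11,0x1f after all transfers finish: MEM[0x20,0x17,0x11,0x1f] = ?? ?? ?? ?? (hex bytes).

MEM[0x20,0x17,0x11,0x1f] = 99 99 99 02

  after D0: wrote 2B at 0x1c = 1ae2
  after D1: wrote 5B at 0x1f = 0299470061
  after D2: wrote 4B at 0x16 = 02994700
  after D3: wrote 7B at 0x10 = 0299470061bd80
  after D4: wrote 3B at 0x1d = 560602
  after D5: wrote 3B at 0x0c = 994700
query mem[0x20]=0x99, mem[0x17]=0x99, mem[0x11]=0x99, mem[0x1f]=0x02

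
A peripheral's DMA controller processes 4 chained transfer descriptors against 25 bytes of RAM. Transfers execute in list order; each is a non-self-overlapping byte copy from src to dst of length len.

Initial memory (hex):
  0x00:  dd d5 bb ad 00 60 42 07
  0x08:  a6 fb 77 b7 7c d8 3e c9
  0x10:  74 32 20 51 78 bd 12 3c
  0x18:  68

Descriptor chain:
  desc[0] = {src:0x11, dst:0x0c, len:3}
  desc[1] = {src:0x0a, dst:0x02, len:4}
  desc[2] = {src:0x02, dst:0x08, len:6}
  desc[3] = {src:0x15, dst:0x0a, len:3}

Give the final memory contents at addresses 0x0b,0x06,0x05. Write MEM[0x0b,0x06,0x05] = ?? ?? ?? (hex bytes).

D0: mem[0x0c..0x0e] <- [32 20 51]
D1: mem[0x02..0x05] <- [77 b7 32 20]
D2: mem[0x08..0x0d] <- [77 b7 32 20 42 07]
D3: mem[0x0a..0x0c] <- [bd 12 3c]
query mem[0x0b]=0x12, mem[0x06]=0x42, mem[0x05]=0x20

MEM[0x0b,0x06,0x05] = 12 42 20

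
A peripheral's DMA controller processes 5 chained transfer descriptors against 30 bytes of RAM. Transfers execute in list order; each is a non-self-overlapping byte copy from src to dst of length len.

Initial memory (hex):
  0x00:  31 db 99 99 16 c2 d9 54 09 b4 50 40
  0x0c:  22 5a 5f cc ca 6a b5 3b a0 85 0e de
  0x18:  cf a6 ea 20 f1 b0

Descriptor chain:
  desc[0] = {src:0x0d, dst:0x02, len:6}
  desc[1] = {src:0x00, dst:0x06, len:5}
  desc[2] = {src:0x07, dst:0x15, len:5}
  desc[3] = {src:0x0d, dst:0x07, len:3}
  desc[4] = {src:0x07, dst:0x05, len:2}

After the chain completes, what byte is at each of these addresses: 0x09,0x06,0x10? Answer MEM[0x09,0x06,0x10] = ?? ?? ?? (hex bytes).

#0 dst[0x02+6] := {0x5a,0x5f,0xcc,0xca,0x6a,0xb5}
#1 dst[0x06+5] := {0x31,0xdb,0x5a,0x5f,0xcc}
#2 dst[0x15+5] := {0xdb,0x5a,0x5f,0xcc,0x40}
#3 dst[0x07+3] := {0x5a,0x5f,0xcc}
#4 dst[0x05+2] := {0x5a,0x5f}
query mem[0x09]=0xcc, mem[0x06]=0x5f, mem[0x10]=0xca

MEM[0x09,0x06,0x10] = cc 5f ca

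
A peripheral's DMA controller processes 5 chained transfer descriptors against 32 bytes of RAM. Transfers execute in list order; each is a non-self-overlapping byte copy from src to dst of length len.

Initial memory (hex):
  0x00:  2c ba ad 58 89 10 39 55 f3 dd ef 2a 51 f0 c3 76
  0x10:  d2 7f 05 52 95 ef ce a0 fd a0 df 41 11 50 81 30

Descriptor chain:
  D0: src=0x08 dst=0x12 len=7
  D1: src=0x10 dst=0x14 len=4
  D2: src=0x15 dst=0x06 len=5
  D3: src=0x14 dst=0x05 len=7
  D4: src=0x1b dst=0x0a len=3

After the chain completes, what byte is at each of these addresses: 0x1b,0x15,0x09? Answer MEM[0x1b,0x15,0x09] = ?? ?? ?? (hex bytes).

  after D0: wrote 7B at 0x12 = f3ddef2a51f0c3
  after D1: wrote 4B at 0x14 = d27ff3dd
  after D2: wrote 5B at 0x06 = 7ff3ddc3a0
  after D3: wrote 7B at 0x05 = d27ff3ddc3a0df
  after D4: wrote 3B at 0x0a = 411150
query mem[0x1b]=0x41, mem[0x15]=0x7f, mem[0x09]=0xc3

MEM[0x1b,0x15,0x09] = 41 7f c3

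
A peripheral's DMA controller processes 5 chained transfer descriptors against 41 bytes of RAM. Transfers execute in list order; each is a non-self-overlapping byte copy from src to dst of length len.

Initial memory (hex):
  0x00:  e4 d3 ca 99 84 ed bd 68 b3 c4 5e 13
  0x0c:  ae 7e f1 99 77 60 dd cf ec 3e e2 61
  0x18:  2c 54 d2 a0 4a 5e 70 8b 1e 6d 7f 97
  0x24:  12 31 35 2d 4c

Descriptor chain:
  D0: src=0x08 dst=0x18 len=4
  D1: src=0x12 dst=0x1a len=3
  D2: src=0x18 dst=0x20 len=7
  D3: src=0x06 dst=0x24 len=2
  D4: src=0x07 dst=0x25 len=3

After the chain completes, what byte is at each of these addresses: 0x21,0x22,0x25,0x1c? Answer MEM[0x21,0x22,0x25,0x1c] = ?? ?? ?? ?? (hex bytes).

  after D0: wrote 4B at 0x18 = b3c45e13
  after D1: wrote 3B at 0x1a = ddcfec
  after D2: wrote 7B at 0x20 = b3c4ddcfec5e70
  after D3: wrote 2B at 0x24 = bd68
  after D4: wrote 3B at 0x25 = 68b3c4
query mem[0x21]=0xc4, mem[0x22]=0xdd, mem[0x25]=0x68, mem[0x1c]=0xec

MEM[0x21,0x22,0x25,0x1c] = c4 dd 68 ec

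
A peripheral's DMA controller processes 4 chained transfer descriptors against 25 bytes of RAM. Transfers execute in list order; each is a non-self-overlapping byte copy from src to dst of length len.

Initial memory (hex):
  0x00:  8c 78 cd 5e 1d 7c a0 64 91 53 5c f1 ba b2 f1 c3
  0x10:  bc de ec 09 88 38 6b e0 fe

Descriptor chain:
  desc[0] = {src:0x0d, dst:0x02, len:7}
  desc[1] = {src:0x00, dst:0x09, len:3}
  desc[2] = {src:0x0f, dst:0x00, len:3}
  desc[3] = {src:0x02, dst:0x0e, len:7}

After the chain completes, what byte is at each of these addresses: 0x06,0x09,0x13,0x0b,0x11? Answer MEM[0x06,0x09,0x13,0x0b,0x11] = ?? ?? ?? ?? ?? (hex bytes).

#0 dst[0x02+7] := {0xb2,0xf1,0xc3,0xbc,0xde,0xec,0x09}
#1 dst[0x09+3] := {0x8c,0x78,0xb2}
#2 dst[0x00+3] := {0xc3,0xbc,0xde}
#3 dst[0x0e+7] := {0xde,0xf1,0xc3,0xbc,0xde,0xec,0x09}
query mem[0x06]=0xde, mem[0x09]=0x8c, mem[0x13]=0xec, mem[0x0b]=0xb2, mem[0x11]=0xbc

MEM[0x06,0x09,0x13,0x0b,0x11] = de 8c ec b2 bc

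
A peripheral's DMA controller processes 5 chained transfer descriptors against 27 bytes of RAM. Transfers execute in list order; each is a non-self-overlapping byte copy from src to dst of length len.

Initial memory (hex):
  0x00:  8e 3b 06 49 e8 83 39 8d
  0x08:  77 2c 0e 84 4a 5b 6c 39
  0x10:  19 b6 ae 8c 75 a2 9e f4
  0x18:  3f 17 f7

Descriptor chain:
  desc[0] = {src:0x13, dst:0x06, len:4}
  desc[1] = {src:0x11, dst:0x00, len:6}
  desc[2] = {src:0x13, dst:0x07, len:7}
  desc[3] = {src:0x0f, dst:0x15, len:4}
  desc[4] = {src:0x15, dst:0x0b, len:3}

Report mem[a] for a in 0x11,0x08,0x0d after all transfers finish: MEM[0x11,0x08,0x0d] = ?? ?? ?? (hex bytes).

  after D0: wrote 4B at 0x06 = 8c75a29e
  after D1: wrote 6B at 0x00 = b6ae8c75a29e
  after D2: wrote 7B at 0x07 = 8c75a29ef43f17
  after D3: wrote 4B at 0x15 = 3919b6ae
  after D4: wrote 3B at 0x0b = 3919b6
query mem[0x11]=0xb6, mem[0x08]=0x75, mem[0x0d]=0xb6

MEM[0x11,0x08,0x0d] = b6 75 b6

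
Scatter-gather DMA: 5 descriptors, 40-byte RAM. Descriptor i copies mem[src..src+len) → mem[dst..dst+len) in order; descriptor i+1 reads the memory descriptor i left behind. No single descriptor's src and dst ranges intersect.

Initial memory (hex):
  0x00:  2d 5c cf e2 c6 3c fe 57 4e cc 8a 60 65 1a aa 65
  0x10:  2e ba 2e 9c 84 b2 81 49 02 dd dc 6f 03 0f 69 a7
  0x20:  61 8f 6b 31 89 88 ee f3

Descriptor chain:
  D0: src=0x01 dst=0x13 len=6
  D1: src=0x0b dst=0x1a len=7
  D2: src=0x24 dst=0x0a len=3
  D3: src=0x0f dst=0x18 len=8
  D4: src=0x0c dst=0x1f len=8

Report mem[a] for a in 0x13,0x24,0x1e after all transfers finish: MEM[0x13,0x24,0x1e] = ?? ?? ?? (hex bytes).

MEM[0x13,0x24,0x1e] = 5c ba e2

  after D0: wrote 6B at 0x13 = 5ccfe2c63cfe
  after D1: wrote 7B at 0x1a = 60651aaa652eba
  after D2: wrote 3B at 0x0a = 8988ee
  after D3: wrote 8B at 0x18 = 652eba2e5ccfe2c6
  after D4: wrote 8B at 0x1f = ee1aaa652eba2e5c
query mem[0x13]=0x5c, mem[0x24]=0xba, mem[0x1e]=0xe2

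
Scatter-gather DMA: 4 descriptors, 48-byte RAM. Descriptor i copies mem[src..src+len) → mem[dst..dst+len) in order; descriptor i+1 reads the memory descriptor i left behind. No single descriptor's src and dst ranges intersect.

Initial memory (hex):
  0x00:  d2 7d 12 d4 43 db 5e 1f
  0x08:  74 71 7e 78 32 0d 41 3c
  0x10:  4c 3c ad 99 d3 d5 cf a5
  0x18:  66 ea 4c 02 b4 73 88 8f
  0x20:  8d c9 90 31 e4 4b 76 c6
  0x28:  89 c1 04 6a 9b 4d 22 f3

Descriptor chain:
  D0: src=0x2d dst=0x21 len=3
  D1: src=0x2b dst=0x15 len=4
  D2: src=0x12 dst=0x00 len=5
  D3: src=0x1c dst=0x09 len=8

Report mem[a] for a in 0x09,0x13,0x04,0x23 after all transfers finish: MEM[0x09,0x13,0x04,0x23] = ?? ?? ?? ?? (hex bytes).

[0] 0x2d->0x21 len=3 : 4d 22 f3
[1] 0x2b->0x15 len=4 : 6a 9b 4d 22
[2] 0x12->0x00 len=5 : ad 99 d3 6a 9b
[3] 0x1c->0x09 len=8 : b4 73 88 8f 8d 4d 22 f3
query mem[0x09]=0xb4, mem[0x13]=0x99, mem[0x04]=0x9b, mem[0x23]=0xf3

MEM[0x09,0x13,0x04,0x23] = b4 99 9b f3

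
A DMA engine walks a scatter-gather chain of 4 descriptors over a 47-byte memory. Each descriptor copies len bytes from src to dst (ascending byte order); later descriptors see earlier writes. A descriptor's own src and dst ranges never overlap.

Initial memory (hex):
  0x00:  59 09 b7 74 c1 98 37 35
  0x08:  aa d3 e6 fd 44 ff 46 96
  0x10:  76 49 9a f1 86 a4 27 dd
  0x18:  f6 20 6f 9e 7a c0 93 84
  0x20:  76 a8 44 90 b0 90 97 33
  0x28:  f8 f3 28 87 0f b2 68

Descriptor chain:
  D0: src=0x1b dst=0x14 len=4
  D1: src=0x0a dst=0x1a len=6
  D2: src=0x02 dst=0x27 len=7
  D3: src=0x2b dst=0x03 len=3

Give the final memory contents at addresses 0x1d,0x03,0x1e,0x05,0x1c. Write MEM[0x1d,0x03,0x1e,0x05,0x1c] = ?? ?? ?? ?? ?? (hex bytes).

MEM[0x1d,0x03,0x1e,0x05,0x1c] = ff 37 46 aa 44

[0] 0x1b->0x14 len=4 : 9e 7a c0 93
[1] 0x0a->0x1a len=6 : e6 fd 44 ff 46 96
[2] 0x02->0x27 len=7 : b7 74 c1 98 37 35 aa
[3] 0x2b->0x03 len=3 : 37 35 aa
query mem[0x1d]=0xff, mem[0x03]=0x37, mem[0x1e]=0x46, mem[0x05]=0xaa, mem[0x1c]=0x44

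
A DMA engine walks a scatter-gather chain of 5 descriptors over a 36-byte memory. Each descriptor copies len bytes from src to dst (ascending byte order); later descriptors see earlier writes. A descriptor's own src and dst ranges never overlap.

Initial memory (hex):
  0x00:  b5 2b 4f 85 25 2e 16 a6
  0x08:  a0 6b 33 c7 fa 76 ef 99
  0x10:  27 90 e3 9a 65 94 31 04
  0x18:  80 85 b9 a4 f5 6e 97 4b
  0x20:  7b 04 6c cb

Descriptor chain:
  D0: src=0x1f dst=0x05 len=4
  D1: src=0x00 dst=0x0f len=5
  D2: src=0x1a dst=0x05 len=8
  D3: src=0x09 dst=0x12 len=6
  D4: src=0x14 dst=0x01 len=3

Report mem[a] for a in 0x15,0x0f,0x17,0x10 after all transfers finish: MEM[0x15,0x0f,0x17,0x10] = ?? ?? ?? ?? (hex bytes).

#0 dst[0x05+4] := {0x4b,0x7b,0x04,0x6c}
#1 dst[0x0f+5] := {0xb5,0x2b,0x4f,0x85,0x25}
#2 dst[0x05+8] := {0xb9,0xa4,0xf5,0x6e,0x97,0x4b,0x7b,0x04}
#3 dst[0x12+6] := {0x97,0x4b,0x7b,0x04,0x76,0xef}
#4 dst[0x01+3] := {0x7b,0x04,0x76}
query mem[0x15]=0x04, mem[0x0f]=0xb5, mem[0x17]=0xef, mem[0x10]=0x2b

MEM[0x15,0x0f,0x17,0x10] = 04 b5 ef 2b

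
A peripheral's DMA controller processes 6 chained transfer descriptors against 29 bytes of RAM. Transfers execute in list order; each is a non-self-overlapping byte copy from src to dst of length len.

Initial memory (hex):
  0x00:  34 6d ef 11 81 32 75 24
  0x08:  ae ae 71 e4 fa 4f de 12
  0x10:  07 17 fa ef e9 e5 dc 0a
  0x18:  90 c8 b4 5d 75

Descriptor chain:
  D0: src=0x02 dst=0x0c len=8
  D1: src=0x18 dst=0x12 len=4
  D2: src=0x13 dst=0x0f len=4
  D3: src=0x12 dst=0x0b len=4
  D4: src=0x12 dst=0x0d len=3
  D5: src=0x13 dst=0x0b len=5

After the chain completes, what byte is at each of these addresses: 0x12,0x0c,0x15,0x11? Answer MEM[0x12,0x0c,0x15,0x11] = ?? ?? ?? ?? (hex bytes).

MEM[0x12,0x0c,0x15,0x11] = dc b4 5d 5d

  after D0: wrote 8B at 0x0c = ef1181327524aeae
  after D1: wrote 4B at 0x12 = 90c8b45d
  after D2: wrote 4B at 0x0f = c8b45ddc
  after D3: wrote 4B at 0x0b = dcc8b45d
  after D4: wrote 3B at 0x0d = dcc8b4
  after D5: wrote 5B at 0x0b = c8b45ddc0a
query mem[0x12]=0xdc, mem[0x0c]=0xb4, mem[0x15]=0x5d, mem[0x11]=0x5d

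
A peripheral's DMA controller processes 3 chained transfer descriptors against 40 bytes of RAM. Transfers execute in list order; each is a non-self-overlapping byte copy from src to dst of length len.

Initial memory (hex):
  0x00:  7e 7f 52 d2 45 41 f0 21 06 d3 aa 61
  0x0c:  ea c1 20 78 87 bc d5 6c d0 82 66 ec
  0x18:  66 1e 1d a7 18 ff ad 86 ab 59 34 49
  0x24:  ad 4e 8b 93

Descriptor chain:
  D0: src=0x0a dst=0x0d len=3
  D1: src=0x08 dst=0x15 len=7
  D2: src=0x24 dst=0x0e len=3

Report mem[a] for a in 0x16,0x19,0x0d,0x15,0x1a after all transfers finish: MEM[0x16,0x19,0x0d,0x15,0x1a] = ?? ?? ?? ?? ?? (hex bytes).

MEM[0x16,0x19,0x0d,0x15,0x1a] = d3 ea aa 06 aa

D0: mem[0x0d..0x0f] <- [aa 61 ea]
D1: mem[0x15..0x1b] <- [06 d3 aa 61 ea aa 61]
D2: mem[0x0e..0x10] <- [ad 4e 8b]
query mem[0x16]=0xd3, mem[0x19]=0xea, mem[0x0d]=0xaa, mem[0x15]=0x06, mem[0x1a]=0xaa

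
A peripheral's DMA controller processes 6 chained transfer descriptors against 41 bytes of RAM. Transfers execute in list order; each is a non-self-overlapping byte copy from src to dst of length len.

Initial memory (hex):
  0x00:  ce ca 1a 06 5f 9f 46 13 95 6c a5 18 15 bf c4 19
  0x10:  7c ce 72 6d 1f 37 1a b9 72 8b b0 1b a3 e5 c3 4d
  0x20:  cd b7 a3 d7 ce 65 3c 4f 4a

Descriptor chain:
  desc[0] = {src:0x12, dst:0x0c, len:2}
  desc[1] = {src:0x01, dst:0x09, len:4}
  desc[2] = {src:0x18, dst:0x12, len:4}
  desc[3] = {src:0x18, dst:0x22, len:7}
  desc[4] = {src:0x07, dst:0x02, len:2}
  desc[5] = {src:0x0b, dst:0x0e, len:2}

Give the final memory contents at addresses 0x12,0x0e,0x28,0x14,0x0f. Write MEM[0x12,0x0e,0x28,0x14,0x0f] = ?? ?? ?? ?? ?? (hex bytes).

  after D0: wrote 2B at 0x0c = 726d
  after D1: wrote 4B at 0x09 = ca1a065f
  after D2: wrote 4B at 0x12 = 728bb01b
  after D3: wrote 7B at 0x22 = 728bb01ba3e5c3
  after D4: wrote 2B at 0x02 = 1395
  after D5: wrote 2B at 0x0e = 065f
query mem[0x12]=0x72, mem[0x0e]=0x06, mem[0x28]=0xc3, mem[0x14]=0xb0, mem[0x0f]=0x5f

MEM[0x12,0x0e,0x28,0x14,0x0f] = 72 06 c3 b0 5f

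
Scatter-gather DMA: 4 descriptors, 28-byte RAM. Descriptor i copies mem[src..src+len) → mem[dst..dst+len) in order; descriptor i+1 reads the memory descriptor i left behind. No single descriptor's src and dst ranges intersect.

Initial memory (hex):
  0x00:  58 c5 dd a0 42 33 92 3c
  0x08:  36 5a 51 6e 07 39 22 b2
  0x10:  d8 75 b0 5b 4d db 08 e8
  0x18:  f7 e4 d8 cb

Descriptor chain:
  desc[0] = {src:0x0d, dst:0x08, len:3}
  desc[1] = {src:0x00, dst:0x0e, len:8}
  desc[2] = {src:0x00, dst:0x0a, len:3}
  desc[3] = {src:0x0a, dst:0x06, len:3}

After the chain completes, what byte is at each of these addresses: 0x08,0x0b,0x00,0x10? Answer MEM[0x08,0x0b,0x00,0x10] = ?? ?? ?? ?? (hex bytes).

D0: mem[0x08..0x0a] <- [39 22 b2]
D1: mem[0x0e..0x15] <- [58 c5 dd a0 42 33 92 3c]
D2: mem[0x0a..0x0c] <- [58 c5 dd]
D3: mem[0x06..0x08] <- [58 c5 dd]
query mem[0x08]=0xdd, mem[0x0b]=0xc5, mem[0x00]=0x58, mem[0x10]=0xdd

MEM[0x08,0x0b,0x00,0x10] = dd c5 58 dd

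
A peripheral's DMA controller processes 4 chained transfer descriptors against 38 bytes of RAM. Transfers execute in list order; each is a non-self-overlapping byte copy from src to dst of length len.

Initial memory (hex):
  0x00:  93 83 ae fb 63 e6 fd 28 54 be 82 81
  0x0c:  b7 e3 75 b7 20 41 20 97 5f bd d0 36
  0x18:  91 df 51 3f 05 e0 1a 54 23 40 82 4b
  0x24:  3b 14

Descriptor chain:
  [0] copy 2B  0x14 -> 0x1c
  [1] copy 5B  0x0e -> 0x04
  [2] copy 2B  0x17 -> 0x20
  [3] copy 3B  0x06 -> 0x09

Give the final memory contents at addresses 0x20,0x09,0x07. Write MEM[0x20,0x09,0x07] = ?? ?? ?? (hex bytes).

  after D0: wrote 2B at 0x1c = 5fbd
  after D1: wrote 5B at 0x04 = 75b7204120
  after D2: wrote 2B at 0x20 = 3691
  after D3: wrote 3B at 0x09 = 204120
query mem[0x20]=0x36, mem[0x09]=0x20, mem[0x07]=0x41

MEM[0x20,0x09,0x07] = 36 20 41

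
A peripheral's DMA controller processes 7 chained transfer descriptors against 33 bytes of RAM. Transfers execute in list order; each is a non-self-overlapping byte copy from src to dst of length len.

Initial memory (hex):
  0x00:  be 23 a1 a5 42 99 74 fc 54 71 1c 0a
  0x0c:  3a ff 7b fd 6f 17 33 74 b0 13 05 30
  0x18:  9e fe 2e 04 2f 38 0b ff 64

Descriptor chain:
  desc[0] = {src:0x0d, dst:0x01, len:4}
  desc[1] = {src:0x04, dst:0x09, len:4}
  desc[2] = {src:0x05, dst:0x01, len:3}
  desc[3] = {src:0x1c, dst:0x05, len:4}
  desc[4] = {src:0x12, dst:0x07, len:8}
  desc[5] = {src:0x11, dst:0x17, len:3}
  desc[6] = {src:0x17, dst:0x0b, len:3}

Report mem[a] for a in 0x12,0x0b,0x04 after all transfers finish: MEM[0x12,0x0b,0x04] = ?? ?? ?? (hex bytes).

MEM[0x12,0x0b,0x04] = 33 17 6f

#0 dst[0x01+4] := {0xff,0x7b,0xfd,0x6f}
#1 dst[0x09+4] := {0x6f,0x99,0x74,0xfc}
#2 dst[0x01+3] := {0x99,0x74,0xfc}
#3 dst[0x05+4] := {0x2f,0x38,0x0b,0xff}
#4 dst[0x07+8] := {0x33,0x74,0xb0,0x13,0x05,0x30,0x9e,0xfe}
#5 dst[0x17+3] := {0x17,0x33,0x74}
#6 dst[0x0b+3] := {0x17,0x33,0x74}
query mem[0x12]=0x33, mem[0x0b]=0x17, mem[0x04]=0x6f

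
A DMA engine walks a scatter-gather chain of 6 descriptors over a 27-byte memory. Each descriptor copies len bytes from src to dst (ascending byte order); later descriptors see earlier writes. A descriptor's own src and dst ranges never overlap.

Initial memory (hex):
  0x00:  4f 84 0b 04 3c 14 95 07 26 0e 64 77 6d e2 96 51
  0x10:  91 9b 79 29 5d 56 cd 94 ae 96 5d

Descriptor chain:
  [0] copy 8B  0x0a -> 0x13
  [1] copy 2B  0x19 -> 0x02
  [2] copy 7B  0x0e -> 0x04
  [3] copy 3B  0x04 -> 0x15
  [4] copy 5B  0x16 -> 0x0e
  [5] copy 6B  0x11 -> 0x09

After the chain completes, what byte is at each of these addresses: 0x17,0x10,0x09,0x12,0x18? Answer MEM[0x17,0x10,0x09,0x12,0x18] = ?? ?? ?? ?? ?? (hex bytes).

D0: mem[0x13..0x1a] <- [64 77 6d e2 96 51 91 9b]
D1: mem[0x02..0x03] <- [91 9b]
D2: mem[0x04..0x0a] <- [96 51 91 9b 79 64 77]
D3: mem[0x15..0x17] <- [96 51 91]
D4: mem[0x0e..0x12] <- [51 91 51 91 9b]
D5: mem[0x09..0x0e] <- [91 9b 64 77 96 51]
query mem[0x17]=0x91, mem[0x10]=0x51, mem[0x09]=0x91, mem[0x12]=0x9b, mem[0x18]=0x51

MEM[0x17,0x10,0x09,0x12,0x18] = 91 51 91 9b 51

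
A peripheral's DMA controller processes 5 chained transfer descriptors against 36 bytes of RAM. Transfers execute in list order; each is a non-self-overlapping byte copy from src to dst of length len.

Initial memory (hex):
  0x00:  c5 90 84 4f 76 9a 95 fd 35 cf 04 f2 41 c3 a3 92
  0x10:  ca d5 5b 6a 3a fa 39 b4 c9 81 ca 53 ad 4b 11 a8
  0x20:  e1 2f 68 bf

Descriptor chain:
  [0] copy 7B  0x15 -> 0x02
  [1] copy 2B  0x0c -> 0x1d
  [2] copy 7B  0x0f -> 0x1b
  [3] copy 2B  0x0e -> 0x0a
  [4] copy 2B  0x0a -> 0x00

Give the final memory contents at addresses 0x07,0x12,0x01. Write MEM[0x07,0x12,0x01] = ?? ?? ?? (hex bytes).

  after D0: wrote 7B at 0x02 = fa39b4c981ca53
  after D1: wrote 2B at 0x1d = 41c3
  after D2: wrote 7B at 0x1b = 92cad55b6a3afa
  after D3: wrote 2B at 0x0a = a392
  after D4: wrote 2B at 0x00 = a392
query mem[0x07]=0xca, mem[0x12]=0x5b, mem[0x01]=0x92

MEM[0x07,0x12,0x01] = ca 5b 92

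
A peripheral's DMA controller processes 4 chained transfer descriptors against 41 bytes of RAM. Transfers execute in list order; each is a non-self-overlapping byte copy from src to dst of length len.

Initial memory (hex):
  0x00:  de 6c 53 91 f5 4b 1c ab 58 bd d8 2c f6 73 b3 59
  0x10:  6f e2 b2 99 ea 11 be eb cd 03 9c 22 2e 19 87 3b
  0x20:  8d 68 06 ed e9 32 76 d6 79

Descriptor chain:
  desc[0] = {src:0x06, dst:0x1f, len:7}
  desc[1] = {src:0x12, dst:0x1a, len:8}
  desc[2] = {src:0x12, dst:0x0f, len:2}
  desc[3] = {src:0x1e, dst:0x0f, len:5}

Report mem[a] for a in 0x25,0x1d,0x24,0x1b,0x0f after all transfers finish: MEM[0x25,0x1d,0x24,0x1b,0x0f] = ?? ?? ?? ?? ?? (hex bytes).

MEM[0x25,0x1d,0x24,0x1b,0x0f] = f6 11 2c 99 be

#0 dst[0x1f+7] := {0x1c,0xab,0x58,0xbd,0xd8,0x2c,0xf6}
#1 dst[0x1a+8] := {0xb2,0x99,0xea,0x11,0xbe,0xeb,0xcd,0x03}
#2 dst[0x0f+2] := {0xb2,0x99}
#3 dst[0x0f+5] := {0xbe,0xeb,0xcd,0x03,0xbd}
query mem[0x25]=0xf6, mem[0x1d]=0x11, mem[0x24]=0x2c, mem[0x1b]=0x99, mem[0x0f]=0xbe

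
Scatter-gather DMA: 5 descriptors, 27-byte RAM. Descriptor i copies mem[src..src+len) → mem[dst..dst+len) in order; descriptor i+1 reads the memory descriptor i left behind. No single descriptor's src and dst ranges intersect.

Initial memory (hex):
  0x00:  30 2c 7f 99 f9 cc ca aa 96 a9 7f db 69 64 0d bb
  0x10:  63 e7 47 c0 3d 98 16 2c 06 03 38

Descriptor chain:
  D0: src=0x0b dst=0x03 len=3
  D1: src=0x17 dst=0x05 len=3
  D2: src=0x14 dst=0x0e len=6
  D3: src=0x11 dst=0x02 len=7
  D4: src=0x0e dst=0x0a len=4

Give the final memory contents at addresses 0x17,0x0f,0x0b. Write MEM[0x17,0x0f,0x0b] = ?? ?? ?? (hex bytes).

  after D0: wrote 3B at 0x03 = db6964
  after D1: wrote 3B at 0x05 = 2c0603
  after D2: wrote 6B at 0x0e = 3d98162c0603
  after D3: wrote 7B at 0x02 = 2c06033d98162c
  after D4: wrote 4B at 0x0a = 3d98162c
query mem[0x17]=0x2c, mem[0x0f]=0x98, mem[0x0b]=0x98

MEM[0x17,0x0f,0x0b] = 2c 98 98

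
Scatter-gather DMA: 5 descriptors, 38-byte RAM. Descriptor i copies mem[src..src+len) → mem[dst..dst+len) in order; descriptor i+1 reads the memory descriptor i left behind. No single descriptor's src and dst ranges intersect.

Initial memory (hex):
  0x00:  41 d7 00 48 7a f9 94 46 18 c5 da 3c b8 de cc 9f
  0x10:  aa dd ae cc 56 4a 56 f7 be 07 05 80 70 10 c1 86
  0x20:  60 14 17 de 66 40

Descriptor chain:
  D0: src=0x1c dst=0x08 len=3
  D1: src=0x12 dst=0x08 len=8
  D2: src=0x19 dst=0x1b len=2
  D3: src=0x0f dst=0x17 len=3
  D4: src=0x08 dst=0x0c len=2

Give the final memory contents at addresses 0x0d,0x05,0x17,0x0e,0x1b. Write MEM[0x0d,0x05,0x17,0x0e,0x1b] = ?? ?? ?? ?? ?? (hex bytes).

MEM[0x0d,0x05,0x17,0x0e,0x1b] = cc f9 07 be 07

  after D0: wrote 3B at 0x08 = 7010c1
  after D1: wrote 8B at 0x08 = aecc564a56f7be07
  after D2: wrote 2B at 0x1b = 0705
  after D3: wrote 3B at 0x17 = 07aadd
  after D4: wrote 2B at 0x0c = aecc
query mem[0x0d]=0xcc, mem[0x05]=0xf9, mem[0x17]=0x07, mem[0x0e]=0xbe, mem[0x1b]=0x07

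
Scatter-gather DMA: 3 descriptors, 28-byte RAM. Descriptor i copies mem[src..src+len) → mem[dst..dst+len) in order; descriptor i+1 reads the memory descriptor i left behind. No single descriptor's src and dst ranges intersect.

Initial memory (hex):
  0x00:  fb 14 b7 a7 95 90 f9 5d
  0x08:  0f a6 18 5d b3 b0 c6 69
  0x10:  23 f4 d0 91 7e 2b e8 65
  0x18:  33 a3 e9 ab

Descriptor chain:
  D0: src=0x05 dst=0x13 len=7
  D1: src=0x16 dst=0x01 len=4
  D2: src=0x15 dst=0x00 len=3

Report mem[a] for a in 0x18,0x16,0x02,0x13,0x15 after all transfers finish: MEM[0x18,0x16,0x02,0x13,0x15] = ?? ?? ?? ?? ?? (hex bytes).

MEM[0x18,0x16,0x02,0x13,0x15] = 18 0f a6 90 5d

D0: mem[0x13..0x19] <- [90 f9 5d 0f a6 18 5d]
D1: mem[0x01..0x04] <- [0f a6 18 5d]
D2: mem[0x00..0x02] <- [5d 0f a6]
query mem[0x18]=0x18, mem[0x16]=0x0f, mem[0x02]=0xa6, mem[0x13]=0x90, mem[0x15]=0x5d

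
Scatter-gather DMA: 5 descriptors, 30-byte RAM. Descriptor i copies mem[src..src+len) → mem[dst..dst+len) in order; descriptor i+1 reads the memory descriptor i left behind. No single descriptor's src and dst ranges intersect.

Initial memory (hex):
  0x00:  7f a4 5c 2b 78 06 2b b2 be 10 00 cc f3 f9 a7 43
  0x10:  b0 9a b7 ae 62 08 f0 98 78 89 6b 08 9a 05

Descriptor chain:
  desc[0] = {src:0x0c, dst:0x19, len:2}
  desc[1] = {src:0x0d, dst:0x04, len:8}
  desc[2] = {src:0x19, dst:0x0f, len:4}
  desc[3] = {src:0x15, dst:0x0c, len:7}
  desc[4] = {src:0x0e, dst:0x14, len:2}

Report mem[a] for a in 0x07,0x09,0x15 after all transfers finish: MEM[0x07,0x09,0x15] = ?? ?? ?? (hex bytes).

MEM[0x07,0x09,0x15] = b0 b7 78

[0] 0x0c->0x19 len=2 : f3 f9
[1] 0x0d->0x04 len=8 : f9 a7 43 b0 9a b7 ae 62
[2] 0x19->0x0f len=4 : f3 f9 08 9a
[3] 0x15->0x0c len=7 : 08 f0 98 78 f3 f9 08
[4] 0x0e->0x14 len=2 : 98 78
query mem[0x07]=0xb0, mem[0x09]=0xb7, mem[0x15]=0x78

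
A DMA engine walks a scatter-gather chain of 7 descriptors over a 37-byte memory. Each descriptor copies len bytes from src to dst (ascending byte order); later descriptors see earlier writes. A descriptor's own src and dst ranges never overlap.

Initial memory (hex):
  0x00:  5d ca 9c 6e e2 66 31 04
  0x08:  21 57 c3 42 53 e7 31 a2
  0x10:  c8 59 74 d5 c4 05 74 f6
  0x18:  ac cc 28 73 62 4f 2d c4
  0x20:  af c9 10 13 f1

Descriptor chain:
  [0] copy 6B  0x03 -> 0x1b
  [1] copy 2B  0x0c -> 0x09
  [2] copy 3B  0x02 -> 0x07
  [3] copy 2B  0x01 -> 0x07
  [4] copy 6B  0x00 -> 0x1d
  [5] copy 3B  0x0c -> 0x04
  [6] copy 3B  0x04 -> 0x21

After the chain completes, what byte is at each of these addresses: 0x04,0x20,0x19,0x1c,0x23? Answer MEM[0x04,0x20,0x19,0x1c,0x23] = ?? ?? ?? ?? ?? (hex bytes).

#0 dst[0x1b+6] := {0x6e,0xe2,0x66,0x31,0x04,0x21}
#1 dst[0x09+2] := {0x53,0xe7}
#2 dst[0x07+3] := {0x9c,0x6e,0xe2}
#3 dst[0x07+2] := {0xca,0x9c}
#4 dst[0x1d+6] := {0x5d,0xca,0x9c,0x6e,0xe2,0x66}
#5 dst[0x04+3] := {0x53,0xe7,0x31}
#6 dst[0x21+3] := {0x53,0xe7,0x31}
query mem[0x04]=0x53, mem[0x20]=0x6e, mem[0x19]=0xcc, mem[0x1c]=0xe2, mem[0x23]=0x31

MEM[0x04,0x20,0x19,0x1c,0x23] = 53 6e cc e2 31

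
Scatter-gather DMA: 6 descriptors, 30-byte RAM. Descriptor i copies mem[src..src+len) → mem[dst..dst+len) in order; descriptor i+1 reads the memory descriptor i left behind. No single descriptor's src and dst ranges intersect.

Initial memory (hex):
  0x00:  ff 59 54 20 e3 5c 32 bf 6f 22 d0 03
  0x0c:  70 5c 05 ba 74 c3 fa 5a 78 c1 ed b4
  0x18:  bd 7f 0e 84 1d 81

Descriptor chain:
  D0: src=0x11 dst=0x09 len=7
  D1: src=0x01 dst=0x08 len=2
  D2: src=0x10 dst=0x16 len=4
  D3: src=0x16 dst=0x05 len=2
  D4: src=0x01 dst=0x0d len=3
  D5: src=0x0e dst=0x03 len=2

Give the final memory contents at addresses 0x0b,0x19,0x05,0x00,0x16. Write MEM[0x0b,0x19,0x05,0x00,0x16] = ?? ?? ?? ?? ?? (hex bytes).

[0] 0x11->0x09 len=7 : c3 fa 5a 78 c1 ed b4
[1] 0x01->0x08 len=2 : 59 54
[2] 0x10->0x16 len=4 : 74 c3 fa 5a
[3] 0x16->0x05 len=2 : 74 c3
[4] 0x01->0x0d len=3 : 59 54 20
[5] 0x0e->0x03 len=2 : 54 20
query mem[0x0b]=0x5a, mem[0x19]=0x5a, mem[0x05]=0x74, mem[0x00]=0xff, mem[0x16]=0x74

MEM[0x0b,0x19,0x05,0x00,0x16] = 5a 5a 74 ff 74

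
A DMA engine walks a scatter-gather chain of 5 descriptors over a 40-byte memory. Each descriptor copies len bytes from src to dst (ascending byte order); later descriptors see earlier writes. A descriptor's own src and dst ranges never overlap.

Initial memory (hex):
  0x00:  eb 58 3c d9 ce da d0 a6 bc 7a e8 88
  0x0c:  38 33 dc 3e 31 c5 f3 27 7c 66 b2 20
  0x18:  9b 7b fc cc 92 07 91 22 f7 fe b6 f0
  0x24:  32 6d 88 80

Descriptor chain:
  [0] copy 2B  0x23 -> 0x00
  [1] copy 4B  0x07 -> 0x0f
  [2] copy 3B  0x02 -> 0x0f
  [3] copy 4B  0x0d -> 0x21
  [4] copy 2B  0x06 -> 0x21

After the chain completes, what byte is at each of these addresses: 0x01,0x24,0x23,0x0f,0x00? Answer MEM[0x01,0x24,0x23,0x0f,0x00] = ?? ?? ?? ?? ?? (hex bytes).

D0: mem[0x00..0x01] <- [f0 32]
D1: mem[0x0f..0x12] <- [a6 bc 7a e8]
D2: mem[0x0f..0x11] <- [3c d9 ce]
D3: mem[0x21..0x24] <- [33 dc 3c d9]
D4: mem[0x21..0x22] <- [d0 a6]
query mem[0x01]=0x32, mem[0x24]=0xd9, mem[0x23]=0x3c, mem[0x0f]=0x3c, mem[0x00]=0xf0

MEM[0x01,0x24,0x23,0x0f,0x00] = 32 d9 3c 3c f0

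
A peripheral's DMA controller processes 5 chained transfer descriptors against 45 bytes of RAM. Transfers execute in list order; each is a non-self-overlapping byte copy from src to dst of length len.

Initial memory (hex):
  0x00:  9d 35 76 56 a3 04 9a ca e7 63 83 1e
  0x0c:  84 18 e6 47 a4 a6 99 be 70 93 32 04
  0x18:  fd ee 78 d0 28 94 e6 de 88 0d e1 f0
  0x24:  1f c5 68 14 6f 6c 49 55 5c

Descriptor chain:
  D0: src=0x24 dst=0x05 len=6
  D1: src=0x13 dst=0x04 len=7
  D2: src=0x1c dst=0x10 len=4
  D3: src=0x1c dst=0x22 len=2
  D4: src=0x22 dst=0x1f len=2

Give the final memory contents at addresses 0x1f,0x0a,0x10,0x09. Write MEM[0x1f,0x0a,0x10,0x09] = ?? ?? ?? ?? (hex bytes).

MEM[0x1f,0x0a,0x10,0x09] = 28 ee 28 fd

[0] 0x24->0x05 len=6 : 1f c5 68 14 6f 6c
[1] 0x13->0x04 len=7 : be 70 93 32 04 fd ee
[2] 0x1c->0x10 len=4 : 28 94 e6 de
[3] 0x1c->0x22 len=2 : 28 94
[4] 0x22->0x1f len=2 : 28 94
query mem[0x1f]=0x28, mem[0x0a]=0xee, mem[0x10]=0x28, mem[0x09]=0xfd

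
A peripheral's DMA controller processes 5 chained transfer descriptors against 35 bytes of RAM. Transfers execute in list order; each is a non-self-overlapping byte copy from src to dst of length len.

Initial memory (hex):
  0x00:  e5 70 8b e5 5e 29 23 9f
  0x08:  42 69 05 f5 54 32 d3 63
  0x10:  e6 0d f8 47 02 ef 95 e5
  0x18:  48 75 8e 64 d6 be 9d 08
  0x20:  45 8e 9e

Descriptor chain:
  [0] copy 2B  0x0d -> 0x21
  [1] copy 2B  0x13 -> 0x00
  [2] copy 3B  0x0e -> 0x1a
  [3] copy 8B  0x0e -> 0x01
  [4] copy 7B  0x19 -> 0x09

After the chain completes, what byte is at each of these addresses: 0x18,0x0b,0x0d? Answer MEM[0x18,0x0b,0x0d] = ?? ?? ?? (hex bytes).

  after D0: wrote 2B at 0x21 = 32d3
  after D1: wrote 2B at 0x00 = 4702
  after D2: wrote 3B at 0x1a = d363e6
  after D3: wrote 8B at 0x01 = d363e60df84702ef
  after D4: wrote 7B at 0x09 = 75d363e6be9d08
query mem[0x18]=0x48, mem[0x0b]=0x63, mem[0x0d]=0xbe

MEM[0x18,0x0b,0x0d] = 48 63 be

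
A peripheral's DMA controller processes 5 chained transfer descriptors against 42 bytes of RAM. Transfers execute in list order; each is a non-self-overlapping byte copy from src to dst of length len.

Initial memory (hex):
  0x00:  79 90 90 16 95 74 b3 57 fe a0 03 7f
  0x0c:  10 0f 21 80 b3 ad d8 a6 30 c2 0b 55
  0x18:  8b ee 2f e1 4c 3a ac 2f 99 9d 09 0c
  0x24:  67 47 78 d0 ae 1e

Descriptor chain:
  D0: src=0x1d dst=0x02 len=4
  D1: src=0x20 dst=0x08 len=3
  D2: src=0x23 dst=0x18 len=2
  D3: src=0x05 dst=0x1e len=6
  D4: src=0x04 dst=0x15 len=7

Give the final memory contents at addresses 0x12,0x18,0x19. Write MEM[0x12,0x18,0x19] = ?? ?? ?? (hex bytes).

MEM[0x12,0x18,0x19] = d8 57 99

[0] 0x1d->0x02 len=4 : 3a ac 2f 99
[1] 0x20->0x08 len=3 : 99 9d 09
[2] 0x23->0x18 len=2 : 0c 67
[3] 0x05->0x1e len=6 : 99 b3 57 99 9d 09
[4] 0x04->0x15 len=7 : 2f 99 b3 57 99 9d 09
query mem[0x12]=0xd8, mem[0x18]=0x57, mem[0x19]=0x99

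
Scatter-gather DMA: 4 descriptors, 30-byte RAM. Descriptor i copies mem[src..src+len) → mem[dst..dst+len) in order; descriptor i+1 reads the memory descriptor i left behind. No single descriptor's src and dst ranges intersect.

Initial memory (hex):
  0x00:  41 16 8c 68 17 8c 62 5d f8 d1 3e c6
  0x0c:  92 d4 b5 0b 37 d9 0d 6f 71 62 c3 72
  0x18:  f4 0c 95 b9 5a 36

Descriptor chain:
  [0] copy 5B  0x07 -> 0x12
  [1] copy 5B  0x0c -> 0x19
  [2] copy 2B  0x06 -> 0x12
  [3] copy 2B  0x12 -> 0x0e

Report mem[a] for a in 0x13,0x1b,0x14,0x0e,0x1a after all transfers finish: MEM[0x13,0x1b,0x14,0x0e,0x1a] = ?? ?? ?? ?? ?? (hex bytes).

MEM[0x13,0x1b,0x14,0x0e,0x1a] = 5d b5 d1 62 d4

D0: mem[0x12..0x16] <- [5d f8 d1 3e c6]
D1: mem[0x19..0x1d] <- [92 d4 b5 0b 37]
D2: mem[0x12..0x13] <- [62 5d]
D3: mem[0x0e..0x0f] <- [62 5d]
query mem[0x13]=0x5d, mem[0x1b]=0xb5, mem[0x14]=0xd1, mem[0x0e]=0x62, mem[0x1a]=0xd4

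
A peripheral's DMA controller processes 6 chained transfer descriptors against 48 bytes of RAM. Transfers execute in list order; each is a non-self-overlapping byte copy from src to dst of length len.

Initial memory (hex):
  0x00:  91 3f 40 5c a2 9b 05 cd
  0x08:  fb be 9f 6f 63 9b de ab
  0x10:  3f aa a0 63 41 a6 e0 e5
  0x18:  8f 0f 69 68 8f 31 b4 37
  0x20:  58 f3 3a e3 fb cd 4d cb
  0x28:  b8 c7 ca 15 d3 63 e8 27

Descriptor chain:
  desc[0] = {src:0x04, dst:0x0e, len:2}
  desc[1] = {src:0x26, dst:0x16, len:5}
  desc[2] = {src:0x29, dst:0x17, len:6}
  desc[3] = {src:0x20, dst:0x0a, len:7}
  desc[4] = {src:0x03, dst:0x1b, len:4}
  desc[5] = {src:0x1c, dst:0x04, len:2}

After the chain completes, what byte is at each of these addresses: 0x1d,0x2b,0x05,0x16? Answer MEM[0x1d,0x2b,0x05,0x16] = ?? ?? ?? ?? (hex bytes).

MEM[0x1d,0x2b,0x05,0x16] = 9b 15 9b 4d

D0: mem[0x0e..0x0f] <- [a2 9b]
D1: mem[0x16..0x1a] <- [4d cb b8 c7 ca]
D2: mem[0x17..0x1c] <- [c7 ca 15 d3 63 e8]
D3: mem[0x0a..0x10] <- [58 f3 3a e3 fb cd 4d]
D4: mem[0x1b..0x1e] <- [5c a2 9b 05]
D5: mem[0x04..0x05] <- [a2 9b]
query mem[0x1d]=0x9b, mem[0x2b]=0x15, mem[0x05]=0x9b, mem[0x16]=0x4d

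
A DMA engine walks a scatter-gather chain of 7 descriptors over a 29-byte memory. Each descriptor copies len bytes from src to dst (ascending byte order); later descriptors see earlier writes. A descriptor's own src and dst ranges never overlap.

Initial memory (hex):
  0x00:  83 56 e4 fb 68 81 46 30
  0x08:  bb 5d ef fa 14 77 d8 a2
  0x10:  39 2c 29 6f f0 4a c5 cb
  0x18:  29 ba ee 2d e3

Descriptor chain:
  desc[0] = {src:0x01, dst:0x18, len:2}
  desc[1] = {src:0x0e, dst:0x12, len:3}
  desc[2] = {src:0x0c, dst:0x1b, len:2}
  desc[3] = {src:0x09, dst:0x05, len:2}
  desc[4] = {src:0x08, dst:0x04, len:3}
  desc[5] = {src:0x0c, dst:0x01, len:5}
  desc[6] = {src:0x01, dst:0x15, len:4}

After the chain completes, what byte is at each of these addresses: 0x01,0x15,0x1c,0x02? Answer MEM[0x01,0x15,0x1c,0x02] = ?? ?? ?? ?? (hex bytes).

MEM[0x01,0x15,0x1c,0x02] = 14 14 77 77

#0 dst[0x18+2] := {0x56,0xe4}
#1 dst[0x12+3] := {0xd8,0xa2,0x39}
#2 dst[0x1b+2] := {0x14,0x77}
#3 dst[0x05+2] := {0x5d,0xef}
#4 dst[0x04+3] := {0xbb,0x5d,0xef}
#5 dst[0x01+5] := {0x14,0x77,0xd8,0xa2,0x39}
#6 dst[0x15+4] := {0x14,0x77,0xd8,0xa2}
query mem[0x01]=0x14, mem[0x15]=0x14, mem[0x1c]=0x77, mem[0x02]=0x77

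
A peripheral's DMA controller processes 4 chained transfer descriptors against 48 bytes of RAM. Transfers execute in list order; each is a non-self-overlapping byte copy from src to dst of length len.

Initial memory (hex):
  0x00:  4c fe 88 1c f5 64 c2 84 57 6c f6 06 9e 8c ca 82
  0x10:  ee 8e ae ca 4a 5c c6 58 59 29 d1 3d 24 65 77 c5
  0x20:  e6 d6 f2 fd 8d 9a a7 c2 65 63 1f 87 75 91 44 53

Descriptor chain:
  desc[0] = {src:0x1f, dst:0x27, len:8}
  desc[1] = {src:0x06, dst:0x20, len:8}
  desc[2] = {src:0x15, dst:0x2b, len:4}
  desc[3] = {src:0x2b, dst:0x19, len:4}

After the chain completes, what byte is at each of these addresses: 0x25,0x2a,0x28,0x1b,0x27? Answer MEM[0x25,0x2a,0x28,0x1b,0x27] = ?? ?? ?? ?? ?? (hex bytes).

#0 dst[0x27+8] := {0xc5,0xe6,0xd6,0xf2,0xfd,0x8d,0x9a,0xa7}
#1 dst[0x20+8] := {0xc2,0x84,0x57,0x6c,0xf6,0x06,0x9e,0x8c}
#2 dst[0x2b+4] := {0x5c,0xc6,0x58,0x59}
#3 dst[0x19+4] := {0x5c,0xc6,0x58,0x59}
query mem[0x25]=0x06, mem[0x2a]=0xf2, mem[0x28]=0xe6, mem[0x1b]=0x58, mem[0x27]=0x8c

MEM[0x25,0x2a,0x28,0x1b,0x27] = 06 f2 e6 58 8c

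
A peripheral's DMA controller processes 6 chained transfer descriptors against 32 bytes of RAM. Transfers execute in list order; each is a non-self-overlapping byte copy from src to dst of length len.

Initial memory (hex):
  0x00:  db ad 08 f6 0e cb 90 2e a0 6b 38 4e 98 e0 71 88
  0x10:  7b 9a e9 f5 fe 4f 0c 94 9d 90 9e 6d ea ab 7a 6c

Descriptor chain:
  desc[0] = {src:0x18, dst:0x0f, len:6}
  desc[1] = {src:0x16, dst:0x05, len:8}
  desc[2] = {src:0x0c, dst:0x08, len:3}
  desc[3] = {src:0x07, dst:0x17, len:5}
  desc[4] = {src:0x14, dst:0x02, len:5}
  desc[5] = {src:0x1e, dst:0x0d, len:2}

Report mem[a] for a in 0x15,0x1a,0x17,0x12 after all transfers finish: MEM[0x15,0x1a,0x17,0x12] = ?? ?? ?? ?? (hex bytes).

MEM[0x15,0x1a,0x17,0x12] = 4f 71 9d 6d

D0: mem[0x0f..0x14] <- [9d 90 9e 6d ea ab]
D1: mem[0x05..0x0c] <- [0c 94 9d 90 9e 6d ea ab]
D2: mem[0x08..0x0a] <- [ab e0 71]
D3: mem[0x17..0x1b] <- [9d ab e0 71 ea]
D4: mem[0x02..0x06] <- [ab 4f 0c 9d ab]
D5: mem[0x0d..0x0e] <- [7a 6c]
query mem[0x15]=0x4f, mem[0x1a]=0x71, mem[0x17]=0x9d, mem[0x12]=0x6d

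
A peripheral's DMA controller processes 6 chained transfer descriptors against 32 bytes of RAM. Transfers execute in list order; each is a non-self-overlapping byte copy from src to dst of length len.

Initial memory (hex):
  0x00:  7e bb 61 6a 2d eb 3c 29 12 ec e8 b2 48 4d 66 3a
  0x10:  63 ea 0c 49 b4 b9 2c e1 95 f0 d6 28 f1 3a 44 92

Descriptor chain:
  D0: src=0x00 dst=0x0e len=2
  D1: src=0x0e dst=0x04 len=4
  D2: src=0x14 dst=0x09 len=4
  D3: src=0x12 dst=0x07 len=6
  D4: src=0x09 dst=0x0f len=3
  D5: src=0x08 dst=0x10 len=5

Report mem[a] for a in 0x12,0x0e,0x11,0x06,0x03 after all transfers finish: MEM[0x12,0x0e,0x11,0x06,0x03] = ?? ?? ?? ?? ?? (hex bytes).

[0] 0x00->0x0e len=2 : 7e bb
[1] 0x0e->0x04 len=4 : 7e bb 63 ea
[2] 0x14->0x09 len=4 : b4 b9 2c e1
[3] 0x12->0x07 len=6 : 0c 49 b4 b9 2c e1
[4] 0x09->0x0f len=3 : b4 b9 2c
[5] 0x08->0x10 len=5 : 49 b4 b9 2c e1
query mem[0x12]=0xb9, mem[0x0e]=0x7e, mem[0x11]=0xb4, mem[0x06]=0x63, mem[0x03]=0x6a

MEM[0x12,0x0e,0x11,0x06,0x03] = b9 7e b4 63 6a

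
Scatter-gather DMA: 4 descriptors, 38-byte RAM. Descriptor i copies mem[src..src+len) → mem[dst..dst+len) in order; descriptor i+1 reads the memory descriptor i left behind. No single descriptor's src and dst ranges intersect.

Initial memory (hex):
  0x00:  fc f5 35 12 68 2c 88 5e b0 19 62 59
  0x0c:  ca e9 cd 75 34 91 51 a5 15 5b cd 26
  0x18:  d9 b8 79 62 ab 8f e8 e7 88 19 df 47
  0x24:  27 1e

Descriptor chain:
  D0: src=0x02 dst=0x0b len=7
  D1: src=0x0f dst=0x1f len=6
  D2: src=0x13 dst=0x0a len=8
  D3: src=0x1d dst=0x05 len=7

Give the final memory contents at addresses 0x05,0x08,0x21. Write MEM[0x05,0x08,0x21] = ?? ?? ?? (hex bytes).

MEM[0x05,0x08,0x21] = 8f 5e b0

D0: mem[0x0b..0x11] <- [35 12 68 2c 88 5e b0]
D1: mem[0x1f..0x24] <- [88 5e b0 51 a5 15]
D2: mem[0x0a..0x11] <- [a5 15 5b cd 26 d9 b8 79]
D3: mem[0x05..0x0b] <- [8f e8 88 5e b0 51 a5]
query mem[0x05]=0x8f, mem[0x08]=0x5e, mem[0x21]=0xb0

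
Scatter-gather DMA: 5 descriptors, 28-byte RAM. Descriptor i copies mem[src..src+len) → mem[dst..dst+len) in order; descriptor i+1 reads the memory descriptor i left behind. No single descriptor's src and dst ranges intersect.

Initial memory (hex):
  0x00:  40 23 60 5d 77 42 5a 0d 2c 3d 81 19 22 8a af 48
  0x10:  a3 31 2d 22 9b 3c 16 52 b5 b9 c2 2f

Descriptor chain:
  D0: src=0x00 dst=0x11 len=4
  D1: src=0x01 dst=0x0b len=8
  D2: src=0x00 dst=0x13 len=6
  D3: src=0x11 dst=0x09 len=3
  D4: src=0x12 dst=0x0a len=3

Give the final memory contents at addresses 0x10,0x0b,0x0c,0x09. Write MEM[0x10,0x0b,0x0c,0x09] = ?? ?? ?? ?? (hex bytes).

[0] 0x00->0x11 len=4 : 40 23 60 5d
[1] 0x01->0x0b len=8 : 23 60 5d 77 42 5a 0d 2c
[2] 0x00->0x13 len=6 : 40 23 60 5d 77 42
[3] 0x11->0x09 len=3 : 0d 2c 40
[4] 0x12->0x0a len=3 : 2c 40 23
query mem[0x10]=0x5a, mem[0x0b]=0x40, mem[0x0c]=0x23, mem[0x09]=0x0d

MEM[0x10,0x0b,0x0c,0x09] = 5a 40 23 0d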